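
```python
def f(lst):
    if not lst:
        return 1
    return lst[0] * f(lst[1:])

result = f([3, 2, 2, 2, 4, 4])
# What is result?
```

Product over [3, 2, 2, 2, 4, 4] = 3 * 2 * 2 * 2 * 4 * 4 = 384

Answer: 384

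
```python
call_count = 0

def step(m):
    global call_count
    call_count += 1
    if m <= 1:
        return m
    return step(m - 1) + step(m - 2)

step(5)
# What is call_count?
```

Calls(m) = 1 + Calls(m-1) + Calls(m-2); Calls(0)=Calls(1)=1. For m=5 this gives 15.

Answer: 15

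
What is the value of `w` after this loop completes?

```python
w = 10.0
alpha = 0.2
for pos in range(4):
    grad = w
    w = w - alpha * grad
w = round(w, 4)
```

Gradient descent: w = 10.0 * (1 - 0.2)^4
`w` takes the values: 10.0 → 8.0 → 6.4 → 5.12 → 4.096

Answer: 4.096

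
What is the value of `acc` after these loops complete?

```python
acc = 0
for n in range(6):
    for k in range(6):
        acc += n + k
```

Sum of all n+k for n,k in 6x6
`acc` takes the values: 0 → 1 → 3 → 6 → 10 → 15 → 16 → 18 → 21 → 25 → 30 → 36 → 38 → 41 → 45 → 50 → 56 → 63 → 66 → 70 → 75 → 81 → 88 → 96 → 100 → 105 → 111 → 118 → 126 → 135 → 140 → 146 → 153 → 161 → 170 → 180

Answer: 180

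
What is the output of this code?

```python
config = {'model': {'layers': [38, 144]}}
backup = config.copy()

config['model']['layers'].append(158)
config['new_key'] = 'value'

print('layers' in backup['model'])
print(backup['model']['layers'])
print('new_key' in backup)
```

Key concept: shallow copy gotcha with nested dict.
Step by step:
`config = {'model': {'layers': [38, 144]}}` → config = {'model': {'layers': [38, 144]}}
`backup = config.copy()` → backup = {'model': {'layers': [38, 144]}}
`config['model']['layers'].append(158)` → config = {'model': {'layers': [38, 144, 158]}}; backup = {'model': {'layers': [38, 144, 158]}}
`config['new_key'] = 'value'` → config = {'model': {'layers': [38, 144, 158]}, 'new_key': 'value'}
`print('layers' in backup['model'])` → prints True
`print(backup['model']['layers'])` → prints [38, 144, 158]
`print('new_key' in backup)` → prints False

Answer:
True
[38, 144, 158]
False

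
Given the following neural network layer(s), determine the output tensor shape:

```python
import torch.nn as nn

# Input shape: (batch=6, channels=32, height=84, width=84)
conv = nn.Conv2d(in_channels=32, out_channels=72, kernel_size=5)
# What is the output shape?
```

Input: (6, 32, 84, 84) -> Output: (6, 72, 80, 80)

Answer: (6, 72, 80, 80)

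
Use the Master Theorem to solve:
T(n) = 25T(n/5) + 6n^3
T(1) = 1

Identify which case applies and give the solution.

a=25, b=5, f(n)=6n^3. log_5(25) = 2. Since c=3 > 2 and the regularity condition holds (25(n/5)^3 = (25/5^3)n^3 with 25/5^3 < 1), Case 3 applies: T(n) = Θ(f(n)) = O(n^3).

Answer: O(n^3) - Case 3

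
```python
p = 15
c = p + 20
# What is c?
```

Trace:
`p = 15` → p = 15
`c = p + 20` → c = 35
So c = 35

Answer: 35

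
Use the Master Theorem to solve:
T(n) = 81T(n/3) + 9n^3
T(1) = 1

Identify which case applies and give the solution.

a=81, b=3, f(n)=9n^3. log_3(81) = 4. Since c=3 < 4, Case 1 applies: T(n) = Θ(n^log_b(a)) = O(n^4).

Answer: O(n^4) - Case 1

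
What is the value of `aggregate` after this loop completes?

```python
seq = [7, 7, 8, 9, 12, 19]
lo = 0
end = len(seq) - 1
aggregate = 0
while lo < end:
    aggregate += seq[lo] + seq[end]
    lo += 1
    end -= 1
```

Sum of pairs from ends
`aggregate` takes the values: 0 → 26 → 45 → 62

Answer: 62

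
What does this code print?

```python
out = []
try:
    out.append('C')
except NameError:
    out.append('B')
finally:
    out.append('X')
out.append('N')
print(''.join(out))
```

Execution trace: 'C' (try body, no exception) → 'X' (finally) → 'N' (after the try/except). Output: CXN

Answer: CXN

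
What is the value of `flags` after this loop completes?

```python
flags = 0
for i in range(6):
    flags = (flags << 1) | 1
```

Build 6 consecutive 1-bits: 0b111111
`flags` takes the values: 0 → 1 → 3 → 7 → 15 → 31 → 63

Answer: 63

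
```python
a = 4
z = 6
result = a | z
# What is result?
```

Trace:
`a = 4` → a = 4
`z = 6` → z = 6
`result = a | z` → result = 6
So result = 6

Answer: 6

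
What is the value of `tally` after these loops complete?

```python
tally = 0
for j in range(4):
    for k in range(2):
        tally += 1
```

4 * 2 = 8
`tally` takes the values: 0 → 1 → 2 → 3 → 4 → 5 → 6 → 7 → 8

Answer: 8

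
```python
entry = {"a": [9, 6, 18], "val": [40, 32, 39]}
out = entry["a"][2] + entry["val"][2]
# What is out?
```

Trace:
`entry = {"a": [9, 6, 18], "val": [40, 32, 39]}` → entry = {'a': [9, 6, 18], 'val': [40, 32, 39]}
`out = entry["a"][2] + entry["val"][2]` → out = 57
So out = 57

Answer: 57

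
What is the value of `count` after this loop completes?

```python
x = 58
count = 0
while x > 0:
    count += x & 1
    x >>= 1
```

Count set bits in 58 (binary: 0b111010)
`count` takes the values: 0 → 1 → 2 → 3 → 4

Answer: 4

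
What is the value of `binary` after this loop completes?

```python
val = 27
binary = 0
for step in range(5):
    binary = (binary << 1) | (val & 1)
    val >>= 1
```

Reverse lowest 5 bits of 27
`binary` takes the values: 0 → 1 → 3 → 6 → 13 → 27

Answer: 27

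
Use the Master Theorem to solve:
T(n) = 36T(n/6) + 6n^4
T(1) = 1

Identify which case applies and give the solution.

a=36, b=6, f(n)=6n^4. log_6(36) = 2. Since c=4 > 2 and the regularity condition holds (36(n/6)^4 = (36/6^4)n^4 with 36/6^4 < 1), Case 3 applies: T(n) = Θ(f(n)) = O(n^4).

Answer: O(n^4) - Case 3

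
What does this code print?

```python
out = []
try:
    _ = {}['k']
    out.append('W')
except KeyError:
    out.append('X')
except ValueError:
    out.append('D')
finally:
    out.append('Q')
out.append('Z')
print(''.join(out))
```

Execution trace: 'X' (except KeyError) → 'Q' (finally) → 'Z' (after the try/except). Output: XQZ

Answer: XQZ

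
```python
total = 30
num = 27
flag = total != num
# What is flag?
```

Trace:
`total = 30` → total = 30
`num = 27` → num = 27
`flag = total != num` → flag = True
So flag = True

Answer: True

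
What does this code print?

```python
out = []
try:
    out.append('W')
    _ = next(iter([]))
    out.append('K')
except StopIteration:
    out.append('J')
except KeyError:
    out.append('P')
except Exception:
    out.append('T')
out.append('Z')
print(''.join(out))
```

Execution trace: 'W' (try body) → 'J' (except StopIteration) → 'Z' (after the try/except). Output: WJZ

Answer: WJZ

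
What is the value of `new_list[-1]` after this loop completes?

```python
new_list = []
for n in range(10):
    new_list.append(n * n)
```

Last element of squares 0 to 9
`new_list` takes the values: [] → [0] → [0, 1] → [0, 1, 4] → [0, 1, 4, 9] → [0, 1, 4, 9, 16] → [0, 1, 4, 9, 16, 25] → [0, 1, 4, 9, 16, 25, 36] → [0, 1, 4, 9, 16, 25, 36, 49] → [0, 1, 4, 9, 16, 25, 36, 49, 64] → [0, 1, 4, 9, 16, 25, 36, 49, 64, 81]
So `new_list[-1]` = 81

Answer: 81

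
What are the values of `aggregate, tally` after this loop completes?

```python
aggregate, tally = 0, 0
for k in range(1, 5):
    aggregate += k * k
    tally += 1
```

Sum of squares and count
`aggregate, tally` takes the values: (0, 0) → (1, 0) → (1, 1) → (5, 1) → (5, 2) → (14, 2) → (14, 3) → (30, 3) → (30, 4)

Answer: 30, 4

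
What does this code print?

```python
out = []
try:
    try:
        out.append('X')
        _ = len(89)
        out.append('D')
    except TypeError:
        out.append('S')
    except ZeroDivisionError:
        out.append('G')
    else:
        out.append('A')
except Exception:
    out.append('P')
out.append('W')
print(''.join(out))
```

Execution trace: 'X' (inner try body) → 'S' (inner except TypeError) → 'W' (after the try/except). Output: XSW

Answer: XSW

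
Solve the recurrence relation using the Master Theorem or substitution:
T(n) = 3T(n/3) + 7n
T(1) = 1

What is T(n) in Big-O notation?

By Master Theorem: a=3, b=3, f(n)=7n. Since log_3(3) = 1 and f(n) = Θ(n^1), Case 2 applies. T(n) = O(n log n).

Answer: O(n log n)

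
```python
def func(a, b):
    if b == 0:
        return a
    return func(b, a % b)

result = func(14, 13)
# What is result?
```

func(14, 13) -> func(13, 1) -> func(1, 0) -> 1

Answer: 1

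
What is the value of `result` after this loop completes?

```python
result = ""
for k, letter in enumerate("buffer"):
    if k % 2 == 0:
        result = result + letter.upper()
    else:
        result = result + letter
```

Uppercase even positions in 'buffer'
`result` takes the values: "" → "B" → "Bu" → "BuF" → "BuFf" → "BuFfE" → "BuFfEr"

Answer: "BuFfEr"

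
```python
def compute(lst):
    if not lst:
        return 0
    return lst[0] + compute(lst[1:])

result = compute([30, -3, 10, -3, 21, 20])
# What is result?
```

30 + (-3) + 10 + (-3) + 21 + 20 + 0 = 75

Answer: 75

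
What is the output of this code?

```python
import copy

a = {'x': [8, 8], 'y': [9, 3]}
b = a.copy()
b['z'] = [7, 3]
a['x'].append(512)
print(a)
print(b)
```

Key concept: shallow copy of dict with mutable values.
Step by step:
`a = {'x': [8, 8], 'y': [9, 3]}` → a = {'x': [8, 8], 'y': [9, 3]}
`b = a.copy()` → b = {'x': [8, 8], 'y': [9, 3]}
`b['z'] = [7, 3]` → b = {'x': [8, 8], 'y': [9, 3], 'z': [7, 3]}
`a['x'].append(512)` → a = {'x': [8, 8, 512], 'y': [9, 3]}; b = {'x': [8, 8, 512], 'y': [9, 3], 'z': [7, 3]}
`print(a)` → prints {'x': [8, 8, 512], 'y': [9, 3]}
`print(b)` → prints {'x': [8, 8, 512], 'y': [9, 3], 'z': [7, 3]}

Answer:
{'x': [8, 8, 512], 'y': [9, 3]}
{'x': [8, 8, 512], 'y': [9, 3], 'z': [7, 3]}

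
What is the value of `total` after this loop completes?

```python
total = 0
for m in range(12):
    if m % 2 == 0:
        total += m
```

Sum of even numbers 0 to 11
`total` takes the values: 0 → 2 → 6 → 12 → 20 → 30

Answer: 30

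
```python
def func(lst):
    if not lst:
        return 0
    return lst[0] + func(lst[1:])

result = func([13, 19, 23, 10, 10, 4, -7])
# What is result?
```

13 + 19 + 23 + 10 + 10 + 4 + (-7) + 0 = 72

Answer: 72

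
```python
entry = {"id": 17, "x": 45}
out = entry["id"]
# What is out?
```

Trace:
`entry = {"id": 17, "x": 45}` → entry = {'id': 17, 'x': 45}
`out = entry["id"]` → out = 17
So out = 17

Answer: 17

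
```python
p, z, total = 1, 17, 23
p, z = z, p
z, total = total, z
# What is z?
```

Trace:
`p, z, total = 1, 17, 23` → p = 1; z = 17; total = 23
`p, z = z, p` → p = 17; z = 1
`z, total = total, z` → z = 23; total = 1
So z = 23

Answer: 23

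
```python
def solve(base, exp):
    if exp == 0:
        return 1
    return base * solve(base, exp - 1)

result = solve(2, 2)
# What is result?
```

solve(2, 2) = 2 * 2 = 4

Answer: 4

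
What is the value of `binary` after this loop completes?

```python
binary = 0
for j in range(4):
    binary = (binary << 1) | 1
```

Build 4 consecutive 1-bits: 0b1111
`binary` takes the values: 0 → 1 → 3 → 7 → 15

Answer: 15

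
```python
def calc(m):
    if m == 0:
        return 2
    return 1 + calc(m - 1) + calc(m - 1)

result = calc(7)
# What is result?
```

calc(m) = 1 + 2·calc(m-1), calc(0)=2. Closed form: (2+1)·2^7 - 1 = 383.

Answer: 383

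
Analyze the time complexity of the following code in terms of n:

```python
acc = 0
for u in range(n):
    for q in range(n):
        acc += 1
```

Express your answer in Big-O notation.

Each loop level contributes: n × n. Multiplying the contributions gives O(n^2).

Answer: O(n^2)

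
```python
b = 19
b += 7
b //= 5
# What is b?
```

Trace:
`b = 19` → b = 19
`b += 7` → b = 26
`b //= 5` → b = 5
So b = 5

Answer: 5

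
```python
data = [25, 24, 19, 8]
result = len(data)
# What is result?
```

Trace:
`data = [25, 24, 19, 8]` → data = [25, 24, 19, 8]
`result = len(data)` → result = 4
So result = 4

Answer: 4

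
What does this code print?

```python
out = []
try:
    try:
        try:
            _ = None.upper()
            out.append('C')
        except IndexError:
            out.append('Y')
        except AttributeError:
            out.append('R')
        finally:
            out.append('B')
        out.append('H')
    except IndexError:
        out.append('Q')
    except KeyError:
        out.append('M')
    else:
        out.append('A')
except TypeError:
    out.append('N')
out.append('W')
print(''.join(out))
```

Execution trace: 'R' (inner except AttributeError) → 'B' (inner finally) → 'H' (try body, no exception) → 'A' (else) → 'W' (after the try/except). Output: RBHAW

Answer: RBHAW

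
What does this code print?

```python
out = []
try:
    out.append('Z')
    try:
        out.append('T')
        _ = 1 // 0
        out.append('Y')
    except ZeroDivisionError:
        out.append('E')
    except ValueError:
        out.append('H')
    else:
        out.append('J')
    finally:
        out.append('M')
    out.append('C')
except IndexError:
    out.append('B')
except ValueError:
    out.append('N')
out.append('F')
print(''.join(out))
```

Execution trace: 'Z' (try body) → 'T' (inner try body) → 'E' (inner except ZeroDivisionError) → 'M' (inner finally) → 'C' (try body, no exception) → 'F' (after the try/except). Output: ZTEMCF

Answer: ZTEMCF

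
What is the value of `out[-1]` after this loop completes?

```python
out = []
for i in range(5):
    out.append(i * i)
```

Last element of squares 0 to 4
`out` takes the values: [] → [0] → [0, 1] → [0, 1, 4] → [0, 1, 4, 9] → [0, 1, 4, 9, 16]
So `out[-1]` = 16

Answer: 16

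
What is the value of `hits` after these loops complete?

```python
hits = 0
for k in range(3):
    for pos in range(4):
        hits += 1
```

3 * 4 = 12
`hits` takes the values: 0 → 1 → 2 → 3 → 4 → 5 → 6 → 7 → 8 → 9 → 10 → 11 → 12

Answer: 12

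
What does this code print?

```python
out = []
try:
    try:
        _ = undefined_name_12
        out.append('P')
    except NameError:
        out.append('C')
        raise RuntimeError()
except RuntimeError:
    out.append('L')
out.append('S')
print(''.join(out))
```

Execution trace: 'C' (inner except NameError) → 'L' (outer except RuntimeError) → 'S' (after the try/except). Output: CLS

Answer: CLS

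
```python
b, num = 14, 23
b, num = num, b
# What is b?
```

Trace:
`b, num = 14, 23` → b = 14; num = 23
`b, num = num, b` → b = 23; num = 14
So b = 23

Answer: 23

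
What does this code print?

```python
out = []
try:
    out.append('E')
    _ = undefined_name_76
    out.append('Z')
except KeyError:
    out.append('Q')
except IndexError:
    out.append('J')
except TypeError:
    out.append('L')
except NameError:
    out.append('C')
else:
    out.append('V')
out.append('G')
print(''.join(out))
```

Execution trace: 'E' (try body) → 'C' (except NameError) → 'G' (after the try/except). Output: ECG

Answer: ECG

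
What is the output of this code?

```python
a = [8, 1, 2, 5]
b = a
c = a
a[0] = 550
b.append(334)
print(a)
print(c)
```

Key concept: multiple aliases.
Step by step:
`a = [8, 1, 2, 5]` → a = [8, 1, 2, 5]
`b = a` → b = [8, 1, 2, 5] (same object as a)
`c = a` → c = [8, 1, 2, 5] (same object as a, b)
`a[0] = 550` → a = [550, 1, 2, 5] (same object as b, c); b = [550, 1, 2, 5] (same object as a, c); c = [550, 1, 2, 5] (same object as a, b)
`b.append(334)` → a = [550, 1, 2, 5, 334] (same object as b, c); b = [550, 1, 2, 5, 334] (same object as a, c); c = [550, 1, 2, 5, 334] (same object as a, b)
`print(a)` → prints [550, 1, 2, 5, 334]
`print(c)` → prints [550, 1, 2, 5, 334]

Answer:
[550, 1, 2, 5, 334]
[550, 1, 2, 5, 334]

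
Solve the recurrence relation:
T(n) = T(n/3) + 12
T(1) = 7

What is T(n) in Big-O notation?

Each step divides n by 3 and adds 12. After log_3(n) steps we reach T(1)=7. So T(n) = 12·log_3(n) + 7 = O(log n).

Answer: O(log n)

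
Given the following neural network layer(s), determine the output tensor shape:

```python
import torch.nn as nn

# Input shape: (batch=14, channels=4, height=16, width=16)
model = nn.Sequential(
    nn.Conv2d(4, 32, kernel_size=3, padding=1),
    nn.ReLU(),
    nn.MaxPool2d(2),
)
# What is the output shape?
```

Input: (14, 4, 16, 16) -> after Conv2d: (14, 32, 16, 16) -> after ReLU: (14, 32, 16, 16) -> Output: (14, 32, 8, 8)

Answer: (14, 32, 8, 8)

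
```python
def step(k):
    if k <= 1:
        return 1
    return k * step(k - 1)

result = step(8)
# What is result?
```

step(8) = 8 * 7 * 6 * 5 * 4 * 3 * 2 * 1 = 40320

Answer: 40320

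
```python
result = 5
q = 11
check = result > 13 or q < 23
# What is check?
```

Trace:
`result = 5` → result = 5
`q = 11` → q = 11
`check = result > 13 or q < 23` → check = True
So check = True

Answer: True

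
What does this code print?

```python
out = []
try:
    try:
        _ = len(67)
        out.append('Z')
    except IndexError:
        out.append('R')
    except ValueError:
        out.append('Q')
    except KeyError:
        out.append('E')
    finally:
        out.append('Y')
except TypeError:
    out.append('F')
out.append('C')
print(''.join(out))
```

Execution trace: 'Y' (inner finally) → 'F' (outer except TypeError) → 'C' (after the try/except). Output: YFC

Answer: YFC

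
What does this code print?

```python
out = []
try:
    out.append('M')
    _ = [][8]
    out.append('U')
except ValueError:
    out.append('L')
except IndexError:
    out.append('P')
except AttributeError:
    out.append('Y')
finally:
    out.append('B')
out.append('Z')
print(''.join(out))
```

Execution trace: 'M' (try body) → 'P' (except IndexError) → 'B' (finally) → 'Z' (after the try/except). Output: MPBZ

Answer: MPBZ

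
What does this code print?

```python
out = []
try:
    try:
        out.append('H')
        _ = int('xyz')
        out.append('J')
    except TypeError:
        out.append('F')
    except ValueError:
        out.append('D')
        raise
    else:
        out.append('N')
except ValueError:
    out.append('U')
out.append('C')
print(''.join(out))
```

Execution trace: 'H' (inner try body) → 'D' (inner except ValueError) → 'U' (outer except ValueError) → 'C' (after the try/except). Output: HDUC

Answer: HDUC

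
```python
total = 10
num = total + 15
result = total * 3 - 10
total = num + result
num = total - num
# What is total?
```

Trace:
`total = 10` → total = 10
`num = total + 15` → num = 25
`result = total * 3 - 10` → result = 20
`total = num + result` → total = 45
`num = total - num` → num = 20
So total = 45

Answer: 45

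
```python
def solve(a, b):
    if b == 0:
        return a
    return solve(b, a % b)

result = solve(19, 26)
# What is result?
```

solve(19, 26) -> solve(26, 19) -> solve(19, 7) -> solve(7, 5) -> solve(5, 2) -> solve(2, 1) -> solve(1, 0) -> 1

Answer: 1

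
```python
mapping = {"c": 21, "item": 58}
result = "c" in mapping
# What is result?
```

Trace:
`mapping = {"c": 21, "item": 58}` → mapping = {'c': 21, 'item': 58}
`result = "c" in mapping` → result = True
So result = True

Answer: True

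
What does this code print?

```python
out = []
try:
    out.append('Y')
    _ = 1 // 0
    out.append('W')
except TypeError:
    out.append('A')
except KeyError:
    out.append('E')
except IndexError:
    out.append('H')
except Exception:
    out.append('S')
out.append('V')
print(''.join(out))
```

Execution trace: 'Y' (try body) → 'S' (except Exception) → 'V' (after the try/except). Output: YSV

Answer: YSV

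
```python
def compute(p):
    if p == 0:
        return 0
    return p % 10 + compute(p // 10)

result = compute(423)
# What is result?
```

Sum of digits of 423: 3 + 2 + 4 = 9

Answer: 9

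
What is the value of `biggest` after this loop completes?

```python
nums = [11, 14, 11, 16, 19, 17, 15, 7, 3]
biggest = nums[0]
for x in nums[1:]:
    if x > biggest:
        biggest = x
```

Maximum of [11, 14, 11, 16, 19, 17, 15, 7, 3]
`biggest` takes the values: 11 → 14 → 16 → 19

Answer: 19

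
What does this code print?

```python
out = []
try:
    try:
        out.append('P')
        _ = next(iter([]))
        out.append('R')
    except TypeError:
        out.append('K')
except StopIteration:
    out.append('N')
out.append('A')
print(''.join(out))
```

Execution trace: 'P' (try body) → 'N' (outer except StopIteration) → 'A' (after the try/except). Output: PNA

Answer: PNA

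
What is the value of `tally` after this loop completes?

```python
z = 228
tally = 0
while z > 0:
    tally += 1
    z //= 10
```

Count digits by repeated division by 10
`tally` takes the values: 0 → 1 → 2 → 3

Answer: 3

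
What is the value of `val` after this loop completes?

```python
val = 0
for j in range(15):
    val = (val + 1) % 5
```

Increment mod 5, 15 times = 0
`val` takes the values: 0 → 1 → 2 → 3 → 4 → 0 → 1 → 2 → 3 → 4 → 0 → 1 → 2 → 3 → 4 → 0

Answer: 0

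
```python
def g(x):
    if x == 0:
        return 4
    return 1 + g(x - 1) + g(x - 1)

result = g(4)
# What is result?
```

g(x) = 1 + 2·g(x-1), g(0)=4. Closed form: (4+1)·2^4 - 1 = 79.

Answer: 79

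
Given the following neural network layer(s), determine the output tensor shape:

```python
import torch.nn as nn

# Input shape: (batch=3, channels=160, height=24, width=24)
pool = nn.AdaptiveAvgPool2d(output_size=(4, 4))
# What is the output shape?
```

Input: (3, 160, 24, 24) -> Output: (3, 160, 4, 4)

Answer: (3, 160, 4, 4)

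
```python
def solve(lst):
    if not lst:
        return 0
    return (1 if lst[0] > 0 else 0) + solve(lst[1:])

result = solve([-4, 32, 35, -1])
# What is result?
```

Count of positive elements in [-4, 32, 35, -1] = 2

Answer: 2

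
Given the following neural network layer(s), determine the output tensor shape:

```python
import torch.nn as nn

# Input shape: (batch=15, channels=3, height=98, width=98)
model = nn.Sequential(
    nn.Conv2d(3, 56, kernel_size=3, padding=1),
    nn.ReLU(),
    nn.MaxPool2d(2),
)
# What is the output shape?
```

Input: (15, 3, 98, 98) -> after Conv2d: (15, 56, 98, 98) -> after ReLU: (15, 56, 98, 98) -> Output: (15, 56, 49, 49)

Answer: (15, 56, 49, 49)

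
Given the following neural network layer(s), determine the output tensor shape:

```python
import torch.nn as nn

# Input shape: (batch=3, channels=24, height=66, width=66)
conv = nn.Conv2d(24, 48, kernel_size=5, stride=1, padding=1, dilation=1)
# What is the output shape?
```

Input: (3, 24, 66, 66) -> Output: (3, 48, 64, 64)

Answer: (3, 48, 64, 64)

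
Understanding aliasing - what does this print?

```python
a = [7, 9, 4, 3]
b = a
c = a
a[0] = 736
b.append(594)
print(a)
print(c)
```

Key concept: multiple aliases.
Step by step:
`a = [7, 9, 4, 3]` → a = [7, 9, 4, 3]
`b = a` → b = [7, 9, 4, 3] (same object as a)
`c = a` → c = [7, 9, 4, 3] (same object as a, b)
`a[0] = 736` → a = [736, 9, 4, 3] (same object as b, c); b = [736, 9, 4, 3] (same object as a, c); c = [736, 9, 4, 3] (same object as a, b)
`b.append(594)` → a = [736, 9, 4, 3, 594] (same object as b, c); b = [736, 9, 4, 3, 594] (same object as a, c); c = [736, 9, 4, 3, 594] (same object as a, b)
`print(a)` → prints [736, 9, 4, 3, 594]
`print(c)` → prints [736, 9, 4, 3, 594]

Answer:
[736, 9, 4, 3, 594]
[736, 9, 4, 3, 594]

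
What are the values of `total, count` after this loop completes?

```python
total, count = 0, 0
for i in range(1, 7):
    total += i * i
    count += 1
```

Sum of squares and count
`total, count` takes the values: (0, 0) → (1, 0) → (1, 1) → (5, 1) → (5, 2) → (14, 2) → (14, 3) → (30, 3) → (30, 4) → (55, 4) → (55, 5) → (91, 5) → (91, 6)

Answer: 91, 6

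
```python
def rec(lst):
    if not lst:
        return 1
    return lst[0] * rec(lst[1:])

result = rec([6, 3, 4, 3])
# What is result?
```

Product over [6, 3, 4, 3] = 6 * 3 * 4 * 3 = 216

Answer: 216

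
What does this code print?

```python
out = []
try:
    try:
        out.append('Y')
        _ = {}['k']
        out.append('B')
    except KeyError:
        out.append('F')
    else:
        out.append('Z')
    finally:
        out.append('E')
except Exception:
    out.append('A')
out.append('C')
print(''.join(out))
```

Execution trace: 'Y' (inner try body) → 'F' (inner except KeyError) → 'E' (inner finally) → 'C' (after the try/except). Output: YFEC

Answer: YFEC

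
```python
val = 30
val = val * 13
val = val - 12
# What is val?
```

Trace:
`val = 30` → val = 30
`val = val * 13` → val = 390
`val = val - 12` → val = 378
So val = 378

Answer: 378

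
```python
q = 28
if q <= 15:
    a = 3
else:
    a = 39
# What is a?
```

Trace:
`q = 28` → q = 28
`if q <= 15: ...` → q <= 15 is False, take else branch → a = 39
So a = 39

Answer: 39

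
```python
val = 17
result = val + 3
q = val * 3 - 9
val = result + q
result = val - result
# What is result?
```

Trace:
`val = 17` → val = 17
`result = val + 3` → result = 20
`q = val * 3 - 9` → q = 42
`val = result + q` → val = 62
`result = val - result` → result = 42
So result = 42

Answer: 42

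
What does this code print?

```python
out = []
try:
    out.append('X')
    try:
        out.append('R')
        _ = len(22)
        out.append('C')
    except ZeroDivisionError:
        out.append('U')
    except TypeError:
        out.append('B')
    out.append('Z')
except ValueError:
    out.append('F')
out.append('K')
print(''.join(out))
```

Execution trace: 'X' (try body) → 'R' (inner try body) → 'B' (inner except TypeError) → 'Z' (try body, no exception) → 'K' (after the try/except). Output: XRBZK

Answer: XRBZK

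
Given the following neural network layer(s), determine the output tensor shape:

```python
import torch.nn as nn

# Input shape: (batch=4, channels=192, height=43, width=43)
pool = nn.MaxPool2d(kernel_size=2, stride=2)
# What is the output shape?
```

Input: (4, 192, 43, 43) -> Output: (4, 192, 21, 21)

Answer: (4, 192, 21, 21)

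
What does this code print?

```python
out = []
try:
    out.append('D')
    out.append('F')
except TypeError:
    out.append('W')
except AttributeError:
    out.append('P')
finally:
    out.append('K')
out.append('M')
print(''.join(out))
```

Execution trace: 'D' (try body) → 'F' (try body, no exception) → 'K' (finally) → 'M' (after the try/except). Output: DFKM

Answer: DFKM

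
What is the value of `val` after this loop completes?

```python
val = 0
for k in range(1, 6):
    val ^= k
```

XOR of 1 to 5
`val` takes the values: 0 → 1 → 3 → 0 → 4 → 1

Answer: 1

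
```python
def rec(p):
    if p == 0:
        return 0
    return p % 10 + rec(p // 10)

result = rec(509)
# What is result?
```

Sum of digits of 509: 9 + 0 + 5 = 14

Answer: 14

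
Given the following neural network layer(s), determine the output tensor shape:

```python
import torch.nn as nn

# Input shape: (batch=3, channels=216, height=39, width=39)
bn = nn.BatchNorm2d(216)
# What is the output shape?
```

Input: (3, 216, 39, 39) -> Output: (3, 216, 39, 39)

Answer: (3, 216, 39, 39)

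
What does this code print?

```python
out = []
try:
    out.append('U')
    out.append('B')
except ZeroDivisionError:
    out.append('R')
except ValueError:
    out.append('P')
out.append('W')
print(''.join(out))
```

Execution trace: 'U' (try body) → 'B' (try body, no exception) → 'W' (after the try/except). Output: UBW

Answer: UBW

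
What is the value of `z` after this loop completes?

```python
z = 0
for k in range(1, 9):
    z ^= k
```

XOR of 1 to 8
`z` takes the values: 0 → 1 → 3 → 0 → 4 → 1 → 7 → 0 → 8

Answer: 8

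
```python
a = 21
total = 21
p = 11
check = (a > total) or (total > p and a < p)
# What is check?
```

Trace:
`a = 21` → a = 21
`total = 21` → total = 21
`p = 11` → p = 11
`check = (a > total) or (total > p and a < p)` → check = False
So check = False

Answer: False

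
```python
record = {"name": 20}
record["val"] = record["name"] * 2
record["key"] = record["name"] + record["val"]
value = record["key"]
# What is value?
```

Trace:
`record = {"name": 20}` → record = {'name': 20}
`record["val"] = record["name"] * 2` → record = {'name': 20, 'val': 40}
`record["key"] = record["name"] + record["val"]` → record = {'name': 20, 'val': 40, 'key': 60}
`value = record["key"]` → value = 60
So value = 60

Answer: 60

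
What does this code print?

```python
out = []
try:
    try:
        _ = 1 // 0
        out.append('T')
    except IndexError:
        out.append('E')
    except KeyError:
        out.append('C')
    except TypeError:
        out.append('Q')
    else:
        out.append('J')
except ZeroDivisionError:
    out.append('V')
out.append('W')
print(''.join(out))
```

Execution trace: 'V' (outer except ZeroDivisionError) → 'W' (after the try/except). Output: VW

Answer: VW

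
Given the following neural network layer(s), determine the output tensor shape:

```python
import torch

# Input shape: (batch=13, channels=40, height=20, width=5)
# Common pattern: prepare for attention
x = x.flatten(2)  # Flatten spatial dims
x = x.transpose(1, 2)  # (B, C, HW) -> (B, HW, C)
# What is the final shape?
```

Input: (13, 40, 20, 5) -> after flatten(2): (13, 40, 100) -> Output: (13, 100, 40)

Answer: (13, 100, 40)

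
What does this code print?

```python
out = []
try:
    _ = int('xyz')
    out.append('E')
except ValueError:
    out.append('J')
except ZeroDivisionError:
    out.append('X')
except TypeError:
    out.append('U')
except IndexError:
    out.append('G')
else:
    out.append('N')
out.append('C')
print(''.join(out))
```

Execution trace: 'J' (except ValueError) → 'C' (after the try/except). Output: JC

Answer: JC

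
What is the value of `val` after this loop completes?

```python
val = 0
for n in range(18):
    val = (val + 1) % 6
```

Increment mod 6, 18 times = 0
`val` takes the values: 0 → 1 → 2 → 3 → 4 → 5 → 0 → 1 → 2 → 3 → 4 → 5 → 0 → 1 → 2 → 3 → 4 → 5 → 0

Answer: 0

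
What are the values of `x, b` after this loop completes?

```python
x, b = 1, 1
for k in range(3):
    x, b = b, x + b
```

Fibonacci: after 3 iterations
`x, b` takes the values: (1, 1) → (1, 2) → (2, 3) → (3, 5)

Answer: 3, 5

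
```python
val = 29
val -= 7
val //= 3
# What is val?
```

Trace:
`val = 29` → val = 29
`val -= 7` → val = 22
`val //= 3` → val = 7
So val = 7

Answer: 7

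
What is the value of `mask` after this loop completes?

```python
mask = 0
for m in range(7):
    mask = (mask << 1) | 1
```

Build 7 consecutive 1-bits: 0b1111111
`mask` takes the values: 0 → 1 → 3 → 7 → 15 → 31 → 63 → 127

Answer: 127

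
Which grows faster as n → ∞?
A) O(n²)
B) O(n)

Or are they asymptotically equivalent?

O(n²) vs O(n): Higher order terms dominate.

Answer: A) O(n²) grows faster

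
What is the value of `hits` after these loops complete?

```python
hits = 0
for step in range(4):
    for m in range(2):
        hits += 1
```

4 * 2 = 8
`hits` takes the values: 0 → 1 → 2 → 3 → 4 → 5 → 6 → 7 → 8

Answer: 8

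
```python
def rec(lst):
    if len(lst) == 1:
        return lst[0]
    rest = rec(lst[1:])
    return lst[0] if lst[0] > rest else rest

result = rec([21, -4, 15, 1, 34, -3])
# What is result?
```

Recursive max over [21, -4, 15, 1, 34, -3] = 34

Answer: 34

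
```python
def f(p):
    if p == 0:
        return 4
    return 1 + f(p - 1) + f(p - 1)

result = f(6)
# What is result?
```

f(p) = 1 + 2·f(p-1), f(0)=4. Closed form: (4+1)·2^6 - 1 = 319.

Answer: 319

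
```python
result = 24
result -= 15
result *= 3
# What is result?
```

Trace:
`result = 24` → result = 24
`result -= 15` → result = 9
`result *= 3` → result = 27
So result = 27

Answer: 27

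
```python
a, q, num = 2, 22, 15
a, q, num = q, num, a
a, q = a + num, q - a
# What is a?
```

Trace:
`a, q, num = 2, 22, 15` → a = 2; q = 22; num = 15
`a, q, num = q, num, a` → a = 22; q = 15; num = 2
`a, q = a + num, q - a` → a = 24; q = -7
So a = 24

Answer: 24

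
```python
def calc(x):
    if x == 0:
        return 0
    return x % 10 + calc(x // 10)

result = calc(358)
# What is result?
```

Sum of digits of 358: 8 + 5 + 3 = 16

Answer: 16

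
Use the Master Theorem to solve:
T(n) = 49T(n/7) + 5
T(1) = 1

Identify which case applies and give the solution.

a=49, b=7, f(n)=5. log_7(49) = 2. Since c=0 < 2, Case 1 applies: T(n) = Θ(n^log_b(a)) = O(n^2).

Answer: O(n^2) - Case 1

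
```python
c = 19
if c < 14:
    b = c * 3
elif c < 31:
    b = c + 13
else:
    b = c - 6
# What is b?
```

Trace:
`c = 19` → c = 19
`if c < 14: ...` → c < 14 is False, c < 31 is True → b = 32
So b = 32

Answer: 32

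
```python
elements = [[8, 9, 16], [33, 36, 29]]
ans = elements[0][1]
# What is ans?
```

Trace:
`elements = [[8, 9, 16], [33, 36, 29]]` → elements = [[8, 9, 16], [33, 36, 29]]
`ans = elements[0][1]` → ans = 9
So ans = 9

Answer: 9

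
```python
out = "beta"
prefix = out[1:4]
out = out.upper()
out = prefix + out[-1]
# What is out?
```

Trace:
`out = "beta"` → out = 'beta'
`prefix = out[1:4]` → prefix = 'eta'
`out = out.upper()` → out = 'BETA'
`out = prefix + out[-1]` → out = 'etaA'
So out = 'etaA'

Answer: 'etaA'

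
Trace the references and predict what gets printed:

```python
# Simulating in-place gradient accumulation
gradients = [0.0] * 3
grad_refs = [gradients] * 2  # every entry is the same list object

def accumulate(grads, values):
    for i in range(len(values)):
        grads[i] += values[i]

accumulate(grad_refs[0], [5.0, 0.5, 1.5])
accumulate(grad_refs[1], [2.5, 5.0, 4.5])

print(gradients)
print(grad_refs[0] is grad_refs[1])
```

Key concept: gradient accumulation aliasing.
Step by step:
`gradients = [0.0] * 3` → gradients = [0.0, 0.0, 0.0]
`grad_refs = [gradients] * 2` → grad_refs = [[0.0, 0.0, 0.0], [0.0, 0.0, 0.0]]
`accumulate(grad_refs[0], [5.0, 0.5, 1.5])` → gradients = [5.0, 0.5, 1.5]; grad_refs = [[5.0, 0.5, 1.5], [5.0, 0.5, 1.5]]
`accumulate(grad_refs[1], [2.5, 5.0, 4.5])` → gradients = [7.5, 5.5, 6.0]; grad_refs = [[7.5, 5.5, 6.0], [7.5, 5.5, 6.0]]
`print(gradients)` → prints [7.5, 5.5, 6.0]
`print(grad_refs[0] is grad_refs[1])` → prints True

Answer:
[7.5, 5.5, 6.0]
True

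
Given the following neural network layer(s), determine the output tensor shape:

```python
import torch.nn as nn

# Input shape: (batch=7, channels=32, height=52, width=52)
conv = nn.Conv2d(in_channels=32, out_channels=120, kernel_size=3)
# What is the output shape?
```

Input: (7, 32, 52, 52) -> Output: (7, 120, 50, 50)

Answer: (7, 120, 50, 50)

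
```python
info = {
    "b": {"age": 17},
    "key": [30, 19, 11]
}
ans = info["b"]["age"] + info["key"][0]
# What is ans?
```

Trace:
`info = { ...` → info = {'b': {'age': 17}, 'key': [30, 19, 11]}
`ans = info["b"]["age"] + info["key"][0]` → ans = 47
So ans = 47

Answer: 47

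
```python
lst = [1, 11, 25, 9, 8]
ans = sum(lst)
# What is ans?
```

Trace:
`lst = [1, 11, 25, 9, 8]` → lst = [1, 11, 25, 9, 8]
`ans = sum(lst)` → ans = 54
So ans = 54

Answer: 54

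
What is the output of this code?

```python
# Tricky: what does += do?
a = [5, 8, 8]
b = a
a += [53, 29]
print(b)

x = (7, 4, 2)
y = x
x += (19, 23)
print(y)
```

Key concept: += behavior differs for mutable vs immutable.
Step by step:
`a = [5, 8, 8]` → a = [5, 8, 8]
`b = a` → b = [5, 8, 8] (same object as a)
`a += [53, 29]` → a = [5, 8, 8, 53, 29] (same object as b); b = [5, 8, 8, 53, 29] (same object as a)
`print(b)` → prints [5, 8, 8, 53, 29]
`x = (7, 4, 2)` → x = (7, 4, 2)
`y = x` → y = (7, 4, 2)
`x += (19, 23)` → x = (7, 4, 2, 19, 23)
`print(y)` → prints (7, 4, 2)

Answer:
[5, 8, 8, 53, 29]
(7, 4, 2)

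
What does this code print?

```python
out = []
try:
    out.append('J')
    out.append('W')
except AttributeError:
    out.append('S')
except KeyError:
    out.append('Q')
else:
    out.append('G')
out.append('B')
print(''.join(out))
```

Execution trace: 'J' (try body) → 'W' (try body, no exception) → 'G' (else) → 'B' (after the try/except). Output: JWGB

Answer: JWGB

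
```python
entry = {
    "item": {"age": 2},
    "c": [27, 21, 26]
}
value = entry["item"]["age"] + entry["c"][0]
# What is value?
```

Trace:
`entry = { ...` → entry = {'item': {'age': 2}, 'c': [27, 21, 26]}
`value = entry["item"]["age"] + entry["c"][0]` → value = 29
So value = 29

Answer: 29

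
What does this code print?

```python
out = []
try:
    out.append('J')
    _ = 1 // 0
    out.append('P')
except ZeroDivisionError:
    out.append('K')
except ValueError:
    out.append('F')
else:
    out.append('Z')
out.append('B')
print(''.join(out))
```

Execution trace: 'J' (try body) → 'K' (except ZeroDivisionError) → 'B' (after the try/except). Output: JKB

Answer: JKB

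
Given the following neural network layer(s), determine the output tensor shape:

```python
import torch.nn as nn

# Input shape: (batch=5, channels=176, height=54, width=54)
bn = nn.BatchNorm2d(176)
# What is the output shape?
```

Input: (5, 176, 54, 54) -> Output: (5, 176, 54, 54)

Answer: (5, 176, 54, 54)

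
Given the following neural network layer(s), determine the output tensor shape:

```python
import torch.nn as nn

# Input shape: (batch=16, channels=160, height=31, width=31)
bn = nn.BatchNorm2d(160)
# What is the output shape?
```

Input: (16, 160, 31, 31) -> Output: (16, 160, 31, 31)

Answer: (16, 160, 31, 31)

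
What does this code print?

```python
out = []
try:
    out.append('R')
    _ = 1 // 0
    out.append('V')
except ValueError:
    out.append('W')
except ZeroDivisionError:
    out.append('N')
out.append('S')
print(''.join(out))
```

Execution trace: 'R' (try body) → 'N' (except ZeroDivisionError) → 'S' (after the try/except). Output: RNS

Answer: RNS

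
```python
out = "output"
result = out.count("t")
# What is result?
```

Trace:
`out = "output"` → out = 'output'
`result = out.count("t")` → result = 2
So result = 2

Answer: 2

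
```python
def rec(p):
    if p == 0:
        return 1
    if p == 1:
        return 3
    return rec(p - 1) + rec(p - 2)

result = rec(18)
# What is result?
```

Build up from base cases: rec(0)=1, rec(1)=3, rec(2)=4, rec(3)=7, rec(4)=11, rec(5)=18, rec(6)=29, ..., rec(18)=9349

Answer: 9349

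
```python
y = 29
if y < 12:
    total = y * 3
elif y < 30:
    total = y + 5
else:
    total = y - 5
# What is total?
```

Trace:
`y = 29` → y = 29
`if y < 12: ...` → y < 12 is False, y < 30 is True → total = 34
So total = 34

Answer: 34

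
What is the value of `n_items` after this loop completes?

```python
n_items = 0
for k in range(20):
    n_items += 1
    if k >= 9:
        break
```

Loop breaks when k reaches 9, n_items is 10
`n_items` takes the values: 0 → 1 → 2 → 3 → 4 → 5 → 6 → 7 → 8 → 9 → 10

Answer: 10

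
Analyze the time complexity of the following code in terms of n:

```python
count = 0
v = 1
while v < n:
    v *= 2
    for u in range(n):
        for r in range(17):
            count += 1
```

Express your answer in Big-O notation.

Each loop level contributes: log n × n × 1. Multiplying the contributions gives O(n log n).

Answer: O(n log n)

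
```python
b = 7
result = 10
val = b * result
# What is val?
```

Trace:
`b = 7` → b = 7
`result = 10` → result = 10
`val = b * result` → val = 70
So val = 70

Answer: 70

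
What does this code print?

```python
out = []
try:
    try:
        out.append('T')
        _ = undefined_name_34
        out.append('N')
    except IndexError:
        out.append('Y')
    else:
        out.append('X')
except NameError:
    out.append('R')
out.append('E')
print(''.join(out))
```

Execution trace: 'T' (try body) → 'R' (outer except NameError) → 'E' (after the try/except). Output: TRE

Answer: TRE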